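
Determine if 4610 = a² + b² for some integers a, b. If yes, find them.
11² + 67² (a=11, b=67)

Factorization: 4610 = 2 × 5 × 461
By Fermat: n is sum of two squares iff every prime p ≡ 3 (mod 4) appears to even power.
All primes ≡ 3 (mod 4) appear to even power.
Search a = 0, 1, 2, … for 4610 - a² a perfect square: first hit at a = 11: 4610 - 121 = 4489 = 67².
4610 = 11² + 67² = 121 + 4489 ✓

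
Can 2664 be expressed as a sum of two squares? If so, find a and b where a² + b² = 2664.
30² + 42² (a=30, b=42)

Factorization: 2664 = 2^3 × 3^2 × 37
By Fermat: n is sum of two squares iff every prime p ≡ 3 (mod 4) appears to even power.
All primes ≡ 3 (mod 4) appear to even power.
Search a = 0, 1, 2, … for 2664 - a² a perfect square: first hit at a = 30: 2664 - 900 = 1764 = 42².
2664 = 30² + 42² = 900 + 1764 ✓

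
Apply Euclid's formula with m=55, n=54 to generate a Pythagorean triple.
(109, 5940, 5941)

Euclid's formula: a = m² - n², b = 2mn, c = m² + n²
m = 55, n = 54
a = 55² - 54² = 3025 - 2916 = 109
b = 2 × 55 × 54 = 5940
c = 55² + 54² = 3025 + 2916 = 5941
Verification: 109² + 5940² = 11881 + 35283600 = 35295481 = 5941² ✓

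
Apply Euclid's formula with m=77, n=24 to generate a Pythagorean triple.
(5353, 3696, 6505)

Euclid's formula: a = m² - n², b = 2mn, c = m² + n²
m = 77, n = 24
a = 77² - 24² = 5929 - 576 = 5353
b = 2 × 77 × 24 = 3696
c = 77² + 24² = 5929 + 576 = 6505
Verification: 5353² + 3696² = 28654609 + 13660416 = 42315025 = 6505² ✓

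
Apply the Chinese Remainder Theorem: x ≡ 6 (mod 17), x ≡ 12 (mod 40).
652

Using Chinese Remainder Theorem:
M = 17 × 40 = 680
M1 = 40, M2 = 17
y1 = 40^(-1) mod 17 = 3
y2 = 17^(-1) mod 40 = 33
x = (6×40×3 + 12×17×33) mod 680 = 652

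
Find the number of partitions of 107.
431149389

p(n) counts ways to write n as a sum of positive integers (order ignored).
Euler's pentagonal recurrence: p(k) = p(k-1) + p(k-2) - p(k-5) - p(k-7) + p(k-12) + p(k-15) - ... (offsets j(3j∓1)/2, signs ++--, p(0)=1, p(<0)=0).
DP table for k = 0..106: p(0)=1, p(1)=1, p(2)=2, p(3)=3, p(4)=5, p(5)=7, p(6)=11, p(7)=15, p(8)=22, p(9)=30, p(10)=42, p(11)=56, p(12)=77, p(13)=101, p(14)=135, p(15)=176, p(16)=231, p(17)=297, p(18)=385, p(19)=490, p(20)=627, p(21)=792, p(22)=1002, p(23)=1255, p(24)=1575, p(25)=1958, p(26)=2436, p(27)=3010, p(28)=3718, p(29)=4565, p(30)=5604, p(31)=6842, p(32)=8349, p(33)=10143, p(34)=12310, p(35)=14883, p(36)=17977, p(37)=21637, p(38)=26015, p(39)=31185, p(40)=37338, p(41)=44583, p(42)=53174, p(43)=63261, p(44)=75175, p(45)=89134, p(46)=105558, p(47)=124754, p(48)=147273, p(49)=173525, p(50)=204226, p(51)=239943, p(52)=281589, p(53)=329931, p(54)=386155, p(55)=451276, p(56)=526823, p(57)=614154, p(58)=715220, p(59)=831820, p(60)=966467, p(61)=1121505, p(62)=1300156, p(63)=1505499, p(64)=1741630, p(65)=2012558, p(66)=2323520, p(67)=2679689, p(68)=3087735, p(69)=3554345, p(70)=4087968, p(71)=4697205, p(72)=5392783, p(73)=6185689, p(74)=7089500, p(75)=8118264, p(76)=9289091, p(77)=10619863, p(78)=12132164, p(79)=13848650, p(80)=15796476, p(81)=18004327, p(82)=20506255, p(83)=23338469, p(84)=26543660, p(85)=30167357, p(86)=34262962, p(87)=38887673, p(88)=44108109, p(89)=49995925, p(90)=56634173, p(91)=64112359, p(92)=72533807, p(93)=82010177, p(94)=92669720, p(95)=104651419, p(96)=118114304, p(97)=133230930, p(98)=150198136, p(99)=169229875, p(100)=190569292, p(101)=214481126, p(102)=241265379, p(103)=271248950, p(104)=304801365, p(105)=342325709, p(106)=384276336.
Final step: p(107) = p(106) + p(105) - p(102) - p(100) + p(95) + p(92) - p(85) - p(81) + p(72) + p(67) - p(56) - p(50) + p(37) + p(30) - p(15) - p(7)
= 384276336 + 342325709 - 241265379 - 190569292 + 104651419 + 72533807 - 30167357 - 18004327 + 5392783 + 2679689 - 526823 - 204226 + 21637 + 5604 - 176 - 15
= 431149389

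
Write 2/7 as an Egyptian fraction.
1/4 + 1/28

Greedy algorithm:
2/7: ceiling(7/2) = 4, use 1/4
1/28: ceiling(28/1) = 28, use 1/28
Result: 2/7 = 1/4 + 1/28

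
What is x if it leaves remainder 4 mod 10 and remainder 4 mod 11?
4

Using Chinese Remainder Theorem:
M = 10 × 11 = 110
M1 = 11, M2 = 10
y1 = 11^(-1) mod 10 = 1
y2 = 10^(-1) mod 11 = 10
x = (4×11×1 + 4×10×10) mod 110 = 4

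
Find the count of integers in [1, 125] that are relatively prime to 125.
100

125 = 5^3
φ(n) = n × ∏(1 - 1/p) for each prime p dividing n
φ(125) = 125 × (1 - 1/5) = 100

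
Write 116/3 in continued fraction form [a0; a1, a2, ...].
[38; 1, 2]

Euclidean algorithm steps:
116 = 38 × 3 + 2
3 = 1 × 2 + 1
2 = 2 × 1 + 0
Continued fraction: [38; 1, 2]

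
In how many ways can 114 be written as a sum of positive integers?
952050665

p(n) counts ways to write n as a sum of positive integers (order ignored).
Euler's pentagonal recurrence: p(k) = p(k-1) + p(k-2) - p(k-5) - p(k-7) + p(k-12) + p(k-15) - ... (offsets j(3j∓1)/2, signs ++--, p(0)=1, p(<0)=0).
DP table for k = 0..113: p(0)=1, p(1)=1, p(2)=2, p(3)=3, p(4)=5, p(5)=7, p(6)=11, p(7)=15, p(8)=22, p(9)=30, p(10)=42, p(11)=56, p(12)=77, p(13)=101, p(14)=135, p(15)=176, p(16)=231, p(17)=297, p(18)=385, p(19)=490, p(20)=627, p(21)=792, p(22)=1002, p(23)=1255, p(24)=1575, p(25)=1958, p(26)=2436, p(27)=3010, p(28)=3718, p(29)=4565, p(30)=5604, p(31)=6842, p(32)=8349, p(33)=10143, p(34)=12310, p(35)=14883, p(36)=17977, p(37)=21637, p(38)=26015, p(39)=31185, p(40)=37338, p(41)=44583, p(42)=53174, p(43)=63261, p(44)=75175, p(45)=89134, p(46)=105558, p(47)=124754, p(48)=147273, p(49)=173525, p(50)=204226, p(51)=239943, p(52)=281589, p(53)=329931, p(54)=386155, p(55)=451276, p(56)=526823, p(57)=614154, p(58)=715220, p(59)=831820, p(60)=966467, p(61)=1121505, p(62)=1300156, p(63)=1505499, p(64)=1741630, p(65)=2012558, p(66)=2323520, p(67)=2679689, p(68)=3087735, p(69)=3554345, p(70)=4087968, p(71)=4697205, p(72)=5392783, p(73)=6185689, p(74)=7089500, p(75)=8118264, p(76)=9289091, p(77)=10619863, p(78)=12132164, p(79)=13848650, p(80)=15796476, p(81)=18004327, p(82)=20506255, p(83)=23338469, p(84)=26543660, p(85)=30167357, p(86)=34262962, p(87)=38887673, p(88)=44108109, p(89)=49995925, p(90)=56634173, p(91)=64112359, p(92)=72533807, p(93)=82010177, p(94)=92669720, p(95)=104651419, p(96)=118114304, p(97)=133230930, p(98)=150198136, p(99)=169229875, p(100)=190569292, p(101)=214481126, p(102)=241265379, p(103)=271248950, p(104)=304801365, p(105)=342325709, p(106)=384276336, p(107)=431149389, p(108)=483502844, p(109)=541946240, p(110)=607163746, p(111)=679903203, p(112)=761002156, p(113)=851376628.
Final step: p(114) = p(113) + p(112) - p(109) - p(107) + p(102) + p(99) - p(92) - p(88) + p(79) + p(74) - p(63) - p(57) + p(44) + p(37) - p(22) - p(14)
= 851376628 + 761002156 - 541946240 - 431149389 + 241265379 + 169229875 - 72533807 - 44108109 + 13848650 + 7089500 - 1505499 - 614154 + 75175 + 21637 - 1002 - 135
= 952050665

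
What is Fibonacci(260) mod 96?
45

Matrix identity: Q^n = [[F_(n+1), F_n], [F_n, F_(n-1)]] with Q = [[1,1],[1,0]].
n = 260 = 100000100₂. Square-and-multiply, entries mod 96:
Q^1 = [[1,1],[1,0]]
Q^2 = (Q^1)² = [[2,1],[1,1]]
Q^4 = (Q^2)² = [[5,3],[3,2]]
Q^8 = (Q^4)² = [[34,21],[21,13]]
Q^16 = (Q^8)² = [[61,27],[27,34]]
Q^32 = (Q^16)² = [[34,69],[69,61]]
Q^65 = (Q^32)²·Q = [[88,61],[61,27]]
Q^130 = (Q^65)² = [[41,7],[7,34]]
Q^260 = (Q^130)² = [[2,45],[45,53]]
F_260 mod 96 = Q^260[0][1] = 45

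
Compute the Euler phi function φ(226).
112

226 = 2 × 113
φ(n) = n × ∏(1 - 1/p) for each prime p dividing n
φ(226) = 226 × (1 - 1/2) × (1 - 1/113) = 112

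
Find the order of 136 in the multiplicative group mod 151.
75

151 is prime, so ord(136) divides φ(151) = 150.
Divisors of 150: 1, 2, 3, 5, 6, 10, 15, 25, 30, 50, 75, 150.
Repeated squaring: 136^1 ≡ 136, 136^2 ≡ 74, 136^4 ≡ 40, 136^8 ≡ 90, 136^16 ≡ 97, 136^32 ≡ 47, 136^64 ≡ 95, 136^128 ≡ 116 (mod 151).
Test 136^d mod 151 for each divisor d in increasing order:
136^1 ≡ 136
136^2 ≡ 74
136^3 = 136^2·136^1 ≡ 98
136^5 = 136^4·136^1 ≡ 4
136^6 = 136^4·136^2 ≡ 91
136^10 = 136^8·136^2 ≡ 16
136^15 = 136^8·136^4·136^2·136^1 ≡ 64
136^25 = 136^16·136^8·136^1 ≡ 118
136^30 = 136^16·136^8·136^4·136^2 ≡ 19
136^50 = 136^32·136^16·136^2 ≡ 32
136^75 = 136^64·136^8·136^2·136^1 ≡ 1  ← first divisor giving 1
The order is 75.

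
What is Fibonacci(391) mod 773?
595

Matrix identity: Q^n = [[F_(n+1), F_n], [F_n, F_(n-1)]] with Q = [[1,1],[1,0]].
n = 391 = 110000111₂. Square-and-multiply, entries mod 773:
Q^1 = [[1,1],[1,0]]
Q^3 = (Q^1)²·Q = [[3,2],[2,1]]
Q^6 = (Q^3)² = [[13,8],[8,5]]
Q^12 = (Q^6)² = [[233,144],[144,89]]
Q^24 = (Q^12)² = [[44,761],[761,56]]
Q^48 = (Q^24)² = [[534,346],[346,188]]
Q^97 = (Q^48)²·Q = [[726,593],[593,133]]
Q^195 = (Q^97)²·Q = [[577,597],[597,753]]
Q^391 = (Q^195)²·Q = [[734,595],[595,139]]
F_391 mod 773 = Q^391[0][1] = 595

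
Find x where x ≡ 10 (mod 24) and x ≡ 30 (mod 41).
850

Using Chinese Remainder Theorem:
M = 24 × 41 = 984
M1 = 41, M2 = 24
y1 = 41^(-1) mod 24 = 17
y2 = 24^(-1) mod 41 = 12
x = (10×41×17 + 30×24×12) mod 984 = 850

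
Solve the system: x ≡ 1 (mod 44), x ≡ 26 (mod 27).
485

Using Chinese Remainder Theorem:
M = 44 × 27 = 1188
M1 = 27, M2 = 44
y1 = 27^(-1) mod 44 = 31
y2 = 44^(-1) mod 27 = 8
x = (1×27×31 + 26×44×8) mod 1188 = 485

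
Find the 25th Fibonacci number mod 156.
145

Matrix identity: Q^n = [[F_(n+1), F_n], [F_n, F_(n-1)]] with Q = [[1,1],[1,0]].
n = 25 = 11001₂. Square-and-multiply, entries mod 156:
Q^1 = [[1,1],[1,0]]
Q^3 = (Q^1)²·Q = [[3,2],[2,1]]
Q^6 = (Q^3)² = [[13,8],[8,5]]
Q^12 = (Q^6)² = [[77,144],[144,89]]
Q^25 = (Q^12)²·Q = [[25,145],[145,36]]
F_25 mod 156 = Q^25[0][1] = 145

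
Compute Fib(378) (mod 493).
0

Matrix identity: Q^n = [[F_(n+1), F_n], [F_n, F_(n-1)]] with Q = [[1,1],[1,0]].
n = 378 = 101111010₂. Square-and-multiply, entries mod 493:
Q^1 = [[1,1],[1,0]]
Q^2 = (Q^1)² = [[2,1],[1,1]]
Q^5 = (Q^2)²·Q = [[8,5],[5,3]]
Q^11 = (Q^5)²·Q = [[144,89],[89,55]]
Q^23 = (Q^11)²·Q = [[26,63],[63,456]]
Q^47 = (Q^23)²·Q = [[8,208],[208,293]]
Q^94 = (Q^47)² = [[437,490],[490,440]]
Q^189 = (Q^94)²·Q = [[21,187],[187,327]]
Q^378 = (Q^189)² = [[407,0],[0,407]]
F_378 mod 493 = Q^378[0][1] = 0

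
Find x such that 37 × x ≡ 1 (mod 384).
301

gcd(37, 384) = 1, so the inverse exists.
Extended Euclidean algorithm on (384, 37):
384 = 10 × 37 + 14  ⟹  14 = (1)·384 + (-10)·37
37 = 2 × 14 + 9  ⟹  9 = (-2)·384 + (21)·37
14 = 1 × 9 + 5  ⟹  5 = (3)·384 + (-31)·37
9 = 1 × 5 + 4  ⟹  4 = (-5)·384 + (52)·37
5 = 1 × 4 + 1  ⟹  1 = (8)·384 + (-83)·37
So (-83)·37 ≡ 1 (mod 384), i.e. 37^(-1) ≡ -83 ≡ 301 (mod 384).
Check: 37 × 301 = 11137 ≡ 1 (mod 384)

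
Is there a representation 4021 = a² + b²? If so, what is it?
39² + 50² (a=39, b=50)

Factorization: 4021 = 4021
By Fermat: n is sum of two squares iff every prime p ≡ 3 (mod 4) appears to even power.
All primes ≡ 3 (mod 4) appear to even power.
Search a = 0, 1, 2, … for 4021 - a² a perfect square: first hit at a = 39: 4021 - 1521 = 2500 = 50².
4021 = 39² + 50² = 1521 + 2500 ✓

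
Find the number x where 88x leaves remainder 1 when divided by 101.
31

gcd(88, 101) = 1, so the inverse exists.
Extended Euclidean algorithm on (101, 88):
101 = 1 × 88 + 13  ⟹  13 = (1)·101 + (-1)·88
88 = 6 × 13 + 10  ⟹  10 = (-6)·101 + (7)·88
13 = 1 × 10 + 3  ⟹  3 = (7)·101 + (-8)·88
10 = 3 × 3 + 1  ⟹  1 = (-27)·101 + (31)·88
So (31)·88 ≡ 1 (mod 101), i.e. 88^(-1) ≡ 31 (mod 101).
Check: 88 × 31 = 2728 ≡ 1 (mod 101)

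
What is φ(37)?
36

37 = 37
φ(n) = n × ∏(1 - 1/p) for each prime p dividing n
φ(37) = 37 × (1 - 1/37) = 36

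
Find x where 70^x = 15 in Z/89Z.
41

Baby-step giant-step with step n = ⌈√89⌉ = 10.
Baby steps 70^j mod 89 (j:value) for j=0..9: 0:1, 1:70, 2:5, 3:83, 4:25, 5:59, 6:36, 7:28, 8:2, 9:51.
Giant-step multiplier: 70^(-10) ≡ 70^(88-10) = 70^78 ≡ 9 (mod 89).
Giant steps γ_i = 15·9^i mod 89: γ_0=15, γ_1=46, γ_2=58, γ_3=77, γ_4=70 (in table at j=1).
x = i·n + j = 4·10 + 1 = 41.
Check: 70^41 ≡ 15 (mod 89).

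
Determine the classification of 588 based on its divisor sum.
abundant

Proper divisors of 588: sum = 1 + 2 + 3 + 4 + 6 + 7 + 12 + 14 + ... + 98 + 147 + 196 + 294 (17 divisors) = 1008
Since 1008 > 588, 588 is abundant.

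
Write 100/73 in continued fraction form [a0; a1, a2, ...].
[1; 2, 1, 2, 2, 1, 2]

Euclidean algorithm steps:
100 = 1 × 73 + 27
73 = 2 × 27 + 19
27 = 1 × 19 + 8
19 = 2 × 8 + 3
8 = 2 × 3 + 2
3 = 1 × 2 + 1
2 = 2 × 1 + 0
Continued fraction: [1; 2, 1, 2, 2, 1, 2]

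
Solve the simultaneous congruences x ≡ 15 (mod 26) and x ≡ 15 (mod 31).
15

Using Chinese Remainder Theorem:
M = 26 × 31 = 806
M1 = 31, M2 = 26
y1 = 31^(-1) mod 26 = 21
y2 = 26^(-1) mod 31 = 6
x = (15×31×21 + 15×26×6) mod 806 = 15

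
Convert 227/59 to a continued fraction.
[3; 1, 5, 1, 1, 4]

Euclidean algorithm steps:
227 = 3 × 59 + 50
59 = 1 × 50 + 9
50 = 5 × 9 + 5
9 = 1 × 5 + 4
5 = 1 × 4 + 1
4 = 4 × 1 + 0
Continued fraction: [3; 1, 5, 1, 1, 4]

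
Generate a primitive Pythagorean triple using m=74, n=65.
(1251, 9620, 9701)

Euclid's formula: a = m² - n², b = 2mn, c = m² + n²
m = 74, n = 65
a = 74² - 65² = 5476 - 4225 = 1251
b = 2 × 74 × 65 = 9620
c = 74² + 65² = 5476 + 4225 = 9701
Verification: 1251² + 9620² = 1565001 + 92544400 = 94109401 = 9701² ✓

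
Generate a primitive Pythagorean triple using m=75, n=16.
(5369, 2400, 5881)

Euclid's formula: a = m² - n², b = 2mn, c = m² + n²
m = 75, n = 16
a = 75² - 16² = 5625 - 256 = 5369
b = 2 × 75 × 16 = 2400
c = 75² + 16² = 5625 + 256 = 5881
Verification: 5369² + 2400² = 28826161 + 5760000 = 34586161 = 5881² ✓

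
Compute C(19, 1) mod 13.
6

Using Lucas' theorem:
Write n=19 and k=1 in base 13:
n in base 13: [1, 6]
k in base 13: [0, 1]
C(19,1) mod 13 = ∏ C(n_i, k_i) mod 13
Digit binomials (mod 13): C(1,0) = 1; C(6,1) = 6
Product: 1 × 6 = 6 ≡ 6 (mod 13)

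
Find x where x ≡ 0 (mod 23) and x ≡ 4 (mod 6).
46

Using Chinese Remainder Theorem:
M = 23 × 6 = 138
M1 = 6, M2 = 23
y1 = 6^(-1) mod 23 = 4
y2 = 23^(-1) mod 6 = 5
x = (0×6×4 + 4×23×5) mod 138 = 46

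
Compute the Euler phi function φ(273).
144

273 = 3 × 7 × 13
φ(n) = n × ∏(1 - 1/p) for each prime p dividing n
φ(273) = 273 × (1 - 1/3) × (1 - 1/7) × (1 - 1/13) = 144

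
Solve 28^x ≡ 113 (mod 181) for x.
111

Baby-step giant-step with step n = ⌈√181⌉ = 14.
Baby steps 28^j mod 181 (j:value) for j=0..13: 0:1, 1:28, 2:60, 3:51, 4:161, 5:164, 6:67, 7:66, 8:38, 9:159, 10:108, 11:128, 12:145, 13:78.
Giant-step multiplier: 28^(-14) ≡ 28^(180-14) = 28^166 ≡ 166 (mod 181).
Giant steps γ_i = 113·166^i mod 181: γ_0=113, γ_1=115, γ_2=85, γ_3=173, γ_4=120, γ_5=10, γ_6=31, γ_7=78 (in table at j=13).
x = i·n + j = 7·14 + 13 = 111.
Check: 28^111 ≡ 113 (mod 181).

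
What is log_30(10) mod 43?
20

Baby-step giant-step with step n = ⌈√43⌉ = 7.
Baby steps 30^j mod 43 (j:value) for j=0..6: 0:1, 1:30, 2:40, 3:39, 4:9, 5:12, 6:16.
Giant-step multiplier: 30^(-7) ≡ 30^(42-7) = 30^35 ≡ 37 (mod 43).
Giant steps γ_i = 10·37^i mod 43: γ_0=10, γ_1=26, γ_2=16 (in table at j=6).
x = i·n + j = 2·7 + 6 = 20.
Check: 30^20 ≡ 10 (mod 43).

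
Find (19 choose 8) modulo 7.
3

Using Lucas' theorem:
Write n=19 and k=8 in base 7:
n in base 7: [2, 5]
k in base 7: [1, 1]
C(19,8) mod 7 = ∏ C(n_i, k_i) mod 7
Digit binomials (mod 7): C(2,1) = 2; C(5,1) = 5
Product: 2 × 5 = 10 ≡ 3 (mod 7)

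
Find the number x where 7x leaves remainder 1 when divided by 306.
175

gcd(7, 306) = 1, so the inverse exists.
Extended Euclidean algorithm on (306, 7):
306 = 43 × 7 + 5  ⟹  5 = (1)·306 + (-43)·7
7 = 1 × 5 + 2  ⟹  2 = (-1)·306 + (44)·7
5 = 2 × 2 + 1  ⟹  1 = (3)·306 + (-131)·7
So (-131)·7 ≡ 1 (mod 306), i.e. 7^(-1) ≡ -131 ≡ 175 (mod 306).
Check: 7 × 175 = 1225 ≡ 1 (mod 306)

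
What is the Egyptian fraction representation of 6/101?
1/17 + 1/1717

Greedy algorithm:
6/101: ceiling(101/6) = 17, use 1/17
1/1717: ceiling(1717/1) = 1717, use 1/1717
Result: 6/101 = 1/17 + 1/1717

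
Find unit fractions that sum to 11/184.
1/17 + 1/1043 + 1/3262504

Greedy algorithm:
11/184: ceiling(184/11) = 17, use 1/17
3/3128: ceiling(3128/3) = 1043, use 1/1043
1/3262504: ceiling(3262504/1) = 3262504, use 1/3262504
Result: 11/184 = 1/17 + 1/1043 + 1/3262504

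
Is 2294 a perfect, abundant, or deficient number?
deficient

Proper divisors of 2294: sum = 1 + 2 + 31 + 37 + 62 + 74 + 1147 = 1354
Since 1354 < 2294, 2294 is deficient.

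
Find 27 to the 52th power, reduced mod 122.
119

Repeated squaring. Binary of 52 = 110100.
27^1 ≡ 27 (mod 122); 27^2 ≡ 119 (mod 122); 27^4 ≡ 9 (mod 122); 27^8 ≡ 81 (mod 122); 27^16 ≡ 95 (mod 122); 27^32 ≡ 119 (mod 122)
27^52 = 27^4 × 27^16 × 27^32 ≡ 119 (mod 122)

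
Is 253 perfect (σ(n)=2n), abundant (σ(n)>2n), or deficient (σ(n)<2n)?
deficient

Proper divisors of 253: sum = 1 + 11 + 23 = 35
Since 35 < 253, 253 is deficient.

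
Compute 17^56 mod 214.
9

Repeated squaring. Binary of 56 = 111000.
17^1 ≡ 17 (mod 214); 17^2 ≡ 75 (mod 214); 17^4 ≡ 61 (mod 214); 17^8 ≡ 83 (mod 214); 17^16 ≡ 41 (mod 214); 17^32 ≡ 183 (mod 214)
17^56 = 17^8 × 17^16 × 17^32 ≡ 9 (mod 214)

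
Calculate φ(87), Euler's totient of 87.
56

87 = 3 × 29
φ(n) = n × ∏(1 - 1/p) for each prime p dividing n
φ(87) = 87 × (1 - 1/3) × (1 - 1/29) = 56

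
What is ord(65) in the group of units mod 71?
70

71 is prime, so ord(65) divides φ(71) = 70.
Divisors of 70: 1, 2, 5, 7, 10, 14, 35, 70.
Repeated squaring: 65^1 ≡ 65, 65^2 ≡ 36, 65^4 ≡ 18, 65^8 ≡ 40, 65^16 ≡ 38, 65^32 ≡ 24, 65^64 ≡ 8 (mod 71).
Test 65^d mod 71 for each divisor d in increasing order:
65^1 ≡ 65
65^2 ≡ 36
65^5 = 65^4·65^1 ≡ 34
65^7 = 65^4·65^2·65^1 ≡ 17
65^10 = 65^8·65^2 ≡ 20
65^14 = 65^8·65^4·65^2 ≡ 5
65^35 = 65^32·65^2·65^1 ≡ 70
65^70 = 65^64·65^4·65^2 ≡ 1  ← first divisor giving 1
The order is 70.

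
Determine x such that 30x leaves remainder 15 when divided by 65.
x ≡ 7 (mod 13)

gcd(30, 65) = 5, which divides 15, so solutions exist.
Divide through by 5: 6x ≡ 3 (mod 13).
Find 6^(-1) mod 13 by the extended Euclidean algorithm:
13 = 2 × 6 + 1  ⟹  1 = (1)·13 + (-2)·6
So (-2)·6 ≡ 1 (mod 13), i.e. 6^(-1) ≡ -2 ≡ 11 (mod 13).
x ≡ 11 × 3 = 33 ≡ 7 (mod 13).
Check: 30 × 7 = 210 ≡ 15 (mod 65).
x ≡ 7 (mod 13), giving 5 solutions mod 65.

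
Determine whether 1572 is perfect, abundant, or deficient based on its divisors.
abundant

Proper divisors of 1572: sum = 1 + 2 + 3 + 4 + 6 + 12 + 131 + 262 + 393 + 524 + 786 = 2124
Since 2124 > 1572, 1572 is abundant.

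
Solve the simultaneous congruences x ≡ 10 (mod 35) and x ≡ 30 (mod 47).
500

Using Chinese Remainder Theorem:
M = 35 × 47 = 1645
M1 = 47, M2 = 35
y1 = 47^(-1) mod 35 = 3
y2 = 35^(-1) mod 47 = 43
x = (10×47×3 + 30×35×43) mod 1645 = 500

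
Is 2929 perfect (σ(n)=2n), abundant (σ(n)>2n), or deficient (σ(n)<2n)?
deficient

Proper divisors of 2929: sum = 1 + 29 + 101 = 131
Since 131 < 2929, 2929 is deficient.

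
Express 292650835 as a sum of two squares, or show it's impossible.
Not possible

Factorization: 292650835 = 5 × 17 × 151^3
By Fermat: n is sum of two squares iff every prime p ≡ 3 (mod 4) appears to even power.
Prime(s) ≡ 3 (mod 4) with odd exponent: [(151, 3)]
Therefore 292650835 cannot be expressed as a² + b².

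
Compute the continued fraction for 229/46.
[4; 1, 45]

Euclidean algorithm steps:
229 = 4 × 46 + 45
46 = 1 × 45 + 1
45 = 45 × 1 + 0
Continued fraction: [4; 1, 45]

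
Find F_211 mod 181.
172

Matrix identity: Q^n = [[F_(n+1), F_n], [F_n, F_(n-1)]] with Q = [[1,1],[1,0]].
n = 211 = 11010011₂. Square-and-multiply, entries mod 181:
Q^1 = [[1,1],[1,0]]
Q^3 = (Q^1)²·Q = [[3,2],[2,1]]
Q^6 = (Q^3)² = [[13,8],[8,5]]
Q^13 = (Q^6)²·Q = [[15,52],[52,144]]
Q^26 = (Q^13)² = [[33,123],[123,91]]
Q^52 = (Q^26)² = [[109,48],[48,61]]
Q^105 = (Q^52)²·Q = [[82,67],[67,15]]
Q^211 = (Q^105)²·Q = [[155,172],[172,164]]
F_211 mod 181 = Q^211[0][1] = 172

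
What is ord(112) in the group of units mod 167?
83

167 is prime, so ord(112) divides φ(167) = 166.
Divisors of 166: 1, 2, 83, 166.
Repeated squaring: 112^1 ≡ 112, 112^2 ≡ 19, 112^4 ≡ 27, 112^8 ≡ 61, 112^16 ≡ 47, 112^32 ≡ 38, 112^64 ≡ 108, 112^128 ≡ 141 (mod 167).
Test 112^d mod 167 for each divisor d in increasing order:
112^1 ≡ 112
112^2 ≡ 19
112^83 = 112^64·112^16·112^2·112^1 ≡ 1  ← first divisor giving 1
The order is 83.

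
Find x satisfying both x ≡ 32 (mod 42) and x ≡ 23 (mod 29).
284

Using Chinese Remainder Theorem:
M = 42 × 29 = 1218
M1 = 29, M2 = 42
y1 = 29^(-1) mod 42 = 29
y2 = 42^(-1) mod 29 = 9
x = (32×29×29 + 23×42×9) mod 1218 = 284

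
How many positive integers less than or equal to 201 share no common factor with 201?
132

201 = 3 × 67
φ(n) = n × ∏(1 - 1/p) for each prime p dividing n
φ(201) = 201 × (1 - 1/3) × (1 - 1/67) = 132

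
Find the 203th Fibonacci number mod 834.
11

Matrix identity: Q^n = [[F_(n+1), F_n], [F_n, F_(n-1)]] with Q = [[1,1],[1,0]].
n = 203 = 11001011₂. Square-and-multiply, entries mod 834:
Q^1 = [[1,1],[1,0]]
Q^3 = (Q^1)²·Q = [[3,2],[2,1]]
Q^6 = (Q^3)² = [[13,8],[8,5]]
Q^12 = (Q^6)² = [[233,144],[144,89]]
Q^25 = (Q^12)²·Q = [[463,799],[799,498]]
Q^50 = (Q^25)² = [[422,559],[559,697]]
Q^101 = (Q^50)²·Q = [[194,173],[173,21]]
Q^203 = (Q^101)²·Q = [[510,11],[11,499]]
F_203 mod 834 = Q^203[0][1] = 11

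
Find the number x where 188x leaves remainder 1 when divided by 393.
23

gcd(188, 393) = 1, so the inverse exists.
Extended Euclidean algorithm on (393, 188):
393 = 2 × 188 + 17  ⟹  17 = (1)·393 + (-2)·188
188 = 11 × 17 + 1  ⟹  1 = (-11)·393 + (23)·188
So (23)·188 ≡ 1 (mod 393), i.e. 188^(-1) ≡ 23 (mod 393).
Check: 188 × 23 = 4324 ≡ 1 (mod 393)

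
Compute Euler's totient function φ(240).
64

240 = 2^4 × 3 × 5
φ(n) = n × ∏(1 - 1/p) for each prime p dividing n
φ(240) = 240 × (1 - 1/2) × (1 - 1/3) × (1 - 1/5) = 64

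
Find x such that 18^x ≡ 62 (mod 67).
24

Baby-step giant-step with step n = ⌈√67⌉ = 9.
Baby steps 18^j mod 67 (j:value) for j=0..8: 0:1, 1:18, 2:56, 3:3, 4:54, 5:34, 6:9, 7:28, 8:35.
Giant-step multiplier: 18^(-9) ≡ 18^(66-9) = 18^57 ≡ 5 (mod 67).
Giant steps γ_i = 62·5^i mod 67: γ_0=62, γ_1=42, γ_2=9 (in table at j=6).
x = i·n + j = 2·9 + 6 = 24.
Check: 18^24 ≡ 62 (mod 67).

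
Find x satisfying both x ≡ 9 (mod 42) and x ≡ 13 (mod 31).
261

Using Chinese Remainder Theorem:
M = 42 × 31 = 1302
M1 = 31, M2 = 42
y1 = 31^(-1) mod 42 = 19
y2 = 42^(-1) mod 31 = 17
x = (9×31×19 + 13×42×17) mod 1302 = 261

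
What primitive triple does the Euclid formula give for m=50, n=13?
(2331, 1300, 2669)

Euclid's formula: a = m² - n², b = 2mn, c = m² + n²
m = 50, n = 13
a = 50² - 13² = 2500 - 169 = 2331
b = 2 × 50 × 13 = 1300
c = 50² + 13² = 2500 + 169 = 2669
Verification: 2331² + 1300² = 5433561 + 1690000 = 7123561 = 2669² ✓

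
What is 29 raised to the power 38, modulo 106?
95

Repeated squaring. Binary of 38 = 100110.
29^1 ≡ 29 (mod 106); 29^2 ≡ 99 (mod 106); 29^4 ≡ 49 (mod 106); 29^8 ≡ 69 (mod 106); 29^16 ≡ 97 (mod 106); 29^32 ≡ 81 (mod 106)
29^38 = 29^2 × 29^4 × 29^32 ≡ 95 (mod 106)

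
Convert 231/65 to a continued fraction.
[3; 1, 1, 4, 7]

Euclidean algorithm steps:
231 = 3 × 65 + 36
65 = 1 × 36 + 29
36 = 1 × 29 + 7
29 = 4 × 7 + 1
7 = 7 × 1 + 0
Continued fraction: [3; 1, 1, 4, 7]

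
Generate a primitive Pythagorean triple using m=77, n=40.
(4329, 6160, 7529)

Euclid's formula: a = m² - n², b = 2mn, c = m² + n²
m = 77, n = 40
a = 77² - 40² = 5929 - 1600 = 4329
b = 2 × 77 × 40 = 6160
c = 77² + 40² = 5929 + 1600 = 7529
Verification: 4329² + 6160² = 18740241 + 37945600 = 56685841 = 7529² ✓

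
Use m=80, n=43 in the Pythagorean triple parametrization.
(4551, 6880, 8249)

Euclid's formula: a = m² - n², b = 2mn, c = m² + n²
m = 80, n = 43
a = 80² - 43² = 6400 - 1849 = 4551
b = 2 × 80 × 43 = 6880
c = 80² + 43² = 6400 + 1849 = 8249
Verification: 4551² + 6880² = 20711601 + 47334400 = 68046001 = 8249² ✓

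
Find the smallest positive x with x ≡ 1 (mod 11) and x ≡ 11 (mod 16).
155

Using Chinese Remainder Theorem:
M = 11 × 16 = 176
M1 = 16, M2 = 11
y1 = 16^(-1) mod 11 = 9
y2 = 11^(-1) mod 16 = 3
x = (1×16×9 + 11×11×3) mod 176 = 155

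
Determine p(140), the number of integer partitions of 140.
15065878135

p(n) counts ways to write n as a sum of positive integers (order ignored).
Euler's pentagonal recurrence: p(k) = p(k-1) + p(k-2) - p(k-5) - p(k-7) + p(k-12) + p(k-15) - ... (offsets j(3j∓1)/2, signs ++--, p(0)=1, p(<0)=0).
DP table for k = 0..139: p(0)=1, p(1)=1, p(2)=2, p(3)=3, p(4)=5, p(5)=7, p(6)=11, p(7)=15, p(8)=22, p(9)=30, p(10)=42, p(11)=56, p(12)=77, p(13)=101, p(14)=135, p(15)=176, p(16)=231, p(17)=297, p(18)=385, p(19)=490, p(20)=627, p(21)=792, p(22)=1002, p(23)=1255, p(24)=1575, p(25)=1958, p(26)=2436, p(27)=3010, p(28)=3718, p(29)=4565, p(30)=5604, p(31)=6842, p(32)=8349, p(33)=10143, p(34)=12310, p(35)=14883, p(36)=17977, p(37)=21637, p(38)=26015, p(39)=31185, p(40)=37338, p(41)=44583, p(42)=53174, p(43)=63261, p(44)=75175, p(45)=89134, p(46)=105558, p(47)=124754, p(48)=147273, p(49)=173525, p(50)=204226, p(51)=239943, p(52)=281589, p(53)=329931, p(54)=386155, p(55)=451276, p(56)=526823, p(57)=614154, p(58)=715220, p(59)=831820, p(60)=966467, p(61)=1121505, p(62)=1300156, p(63)=1505499, p(64)=1741630, p(65)=2012558, p(66)=2323520, p(67)=2679689, p(68)=3087735, p(69)=3554345, p(70)=4087968, p(71)=4697205, p(72)=5392783, p(73)=6185689, p(74)=7089500, p(75)=8118264, p(76)=9289091, p(77)=10619863, p(78)=12132164, p(79)=13848650, p(80)=15796476, p(81)=18004327, p(82)=20506255, p(83)=23338469, p(84)=26543660, p(85)=30167357, p(86)=34262962, p(87)=38887673, p(88)=44108109, p(89)=49995925, p(90)=56634173, p(91)=64112359, p(92)=72533807, p(93)=82010177, p(94)=92669720, p(95)=104651419, p(96)=118114304, p(97)=133230930, p(98)=150198136, p(99)=169229875, p(100)=190569292, p(101)=214481126, p(102)=241265379, p(103)=271248950, p(104)=304801365, p(105)=342325709, p(106)=384276336, p(107)=431149389, p(108)=483502844, p(109)=541946240, p(110)=607163746, p(111)=679903203, p(112)=761002156, p(113)=851376628, p(114)=952050665, p(115)=1064144451, p(116)=1188908248, p(117)=1327710076, p(118)=1482074143, p(119)=1653668665, p(120)=1844349560, p(121)=2056148051, p(122)=2291320912, p(123)=2552338241, p(124)=2841940500, p(125)=3163127352, p(126)=3519222692, p(127)=3913864295, p(128)=4351078600, p(129)=4835271870, p(130)=5371315400, p(131)=5964539504, p(132)=6620830889, p(133)=7346629512, p(134)=8149040695, p(135)=9035836076, p(136)=10015581680, p(137)=11097645016, p(138)=12292341831, p(139)=13610949895.
Final step: p(140) = p(139) + p(138) - p(135) - p(133) + p(128) + p(125) - p(118) - p(114) + p(105) + p(100) - p(89) - p(83) + p(70) + p(63) - p(48) - p(40) + p(23) + p(14)
= 13610949895 + 12292341831 - 9035836076 - 7346629512 + 4351078600 + 3163127352 - 1482074143 - 952050665 + 342325709 + 190569292 - 49995925 - 23338469 + 4087968 + 1505499 - 147273 - 37338 + 1255 + 135
= 15065878135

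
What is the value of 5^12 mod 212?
153

Repeated squaring. Binary of 12 = 1100.
5^1 ≡ 5 (mod 212); 5^2 ≡ 25 (mod 212); 5^4 ≡ 201 (mod 212); 5^8 ≡ 121 (mod 212)
5^12 = 5^4 × 5^8 ≡ 153 (mod 212)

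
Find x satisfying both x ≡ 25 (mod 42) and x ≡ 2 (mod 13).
67

Using Chinese Remainder Theorem:
M = 42 × 13 = 546
M1 = 13, M2 = 42
y1 = 13^(-1) mod 42 = 13
y2 = 42^(-1) mod 13 = 9
x = (25×13×13 + 2×42×9) mod 546 = 67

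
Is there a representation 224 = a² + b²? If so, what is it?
Not possible

Factorization: 224 = 2^5 × 7
By Fermat: n is sum of two squares iff every prime p ≡ 3 (mod 4) appears to even power.
Prime(s) ≡ 3 (mod 4) with odd exponent: [(7, 1)]
Therefore 224 cannot be expressed as a² + b².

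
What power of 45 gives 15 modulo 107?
25

Baby-step giant-step with step n = ⌈√107⌉ = 11.
Baby steps 45^j mod 107 (j:value) for j=0..10: 0:1, 1:45, 2:99, 3:68, 4:64, 5:98, 6:23, 7:72, 8:30, 9:66, 10:81.
Giant-step multiplier: 45^(-11) ≡ 45^(106-11) = 45^95 ≡ 46 (mod 107).
Giant steps γ_i = 15·46^i mod 107: γ_0=15, γ_1=48, γ_2=68 (in table at j=3).
x = i·n + j = 2·11 + 3 = 25.
Check: 45^25 ≡ 15 (mod 107).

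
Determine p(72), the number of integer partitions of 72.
5392783

p(n) counts ways to write n as a sum of positive integers (order ignored).
Euler's pentagonal recurrence: p(k) = p(k-1) + p(k-2) - p(k-5) - p(k-7) + p(k-12) + p(k-15) - ... (offsets j(3j∓1)/2, signs ++--, p(0)=1, p(<0)=0).
DP table for k = 0..71: p(0)=1, p(1)=1, p(2)=2, p(3)=3, p(4)=5, p(5)=7, p(6)=11, p(7)=15, p(8)=22, p(9)=30, p(10)=42, p(11)=56, p(12)=77, p(13)=101, p(14)=135, p(15)=176, p(16)=231, p(17)=297, p(18)=385, p(19)=490, p(20)=627, p(21)=792, p(22)=1002, p(23)=1255, p(24)=1575, p(25)=1958, p(26)=2436, p(27)=3010, p(28)=3718, p(29)=4565, p(30)=5604, p(31)=6842, p(32)=8349, p(33)=10143, p(34)=12310, p(35)=14883, p(36)=17977, p(37)=21637, p(38)=26015, p(39)=31185, p(40)=37338, p(41)=44583, p(42)=53174, p(43)=63261, p(44)=75175, p(45)=89134, p(46)=105558, p(47)=124754, p(48)=147273, p(49)=173525, p(50)=204226, p(51)=239943, p(52)=281589, p(53)=329931, p(54)=386155, p(55)=451276, p(56)=526823, p(57)=614154, p(58)=715220, p(59)=831820, p(60)=966467, p(61)=1121505, p(62)=1300156, p(63)=1505499, p(64)=1741630, p(65)=2012558, p(66)=2323520, p(67)=2679689, p(68)=3087735, p(69)=3554345, p(70)=4087968, p(71)=4697205.
Final step: p(72) = p(71) + p(70) - p(67) - p(65) + p(60) + p(57) - p(50) - p(46) + p(37) + p(32) - p(21) - p(15) + p(2)
= 4697205 + 4087968 - 2679689 - 2012558 + 966467 + 614154 - 204226 - 105558 + 21637 + 8349 - 792 - 176 + 2
= 5392783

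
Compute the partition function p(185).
1071823774337

p(n) counts ways to write n as a sum of positive integers (order ignored).
Euler's pentagonal recurrence: p(k) = p(k-1) + p(k-2) - p(k-5) - p(k-7) + p(k-12) + p(k-15) - ... (offsets j(3j∓1)/2, signs ++--, p(0)=1, p(<0)=0).
DP table for k = 0..184: p(0)=1, p(1)=1, p(2)=2, p(3)=3, p(4)=5, p(5)=7, p(6)=11, p(7)=15, p(8)=22, p(9)=30, p(10)=42, p(11)=56, p(12)=77, p(13)=101, p(14)=135, p(15)=176, p(16)=231, p(17)=297, p(18)=385, p(19)=490, p(20)=627, p(21)=792, p(22)=1002, p(23)=1255, p(24)=1575, p(25)=1958, p(26)=2436, p(27)=3010, p(28)=3718, p(29)=4565, p(30)=5604, p(31)=6842, p(32)=8349, p(33)=10143, p(34)=12310, p(35)=14883, p(36)=17977, p(37)=21637, p(38)=26015, p(39)=31185, p(40)=37338, p(41)=44583, p(42)=53174, p(43)=63261, p(44)=75175, p(45)=89134, p(46)=105558, p(47)=124754, p(48)=147273, p(49)=173525, p(50)=204226, p(51)=239943, p(52)=281589, p(53)=329931, p(54)=386155, p(55)=451276, p(56)=526823, p(57)=614154, p(58)=715220, p(59)=831820, p(60)=966467, p(61)=1121505, p(62)=1300156, p(63)=1505499, p(64)=1741630, p(65)=2012558, p(66)=2323520, p(67)=2679689, p(68)=3087735, p(69)=3554345, p(70)=4087968, p(71)=4697205, p(72)=5392783, p(73)=6185689, p(74)=7089500, p(75)=8118264, p(76)=9289091, p(77)=10619863, p(78)=12132164, p(79)=13848650, p(80)=15796476, p(81)=18004327, p(82)=20506255, p(83)=23338469, p(84)=26543660, p(85)=30167357, p(86)=34262962, p(87)=38887673, p(88)=44108109, p(89)=49995925, p(90)=56634173, p(91)=64112359, p(92)=72533807, p(93)=82010177, p(94)=92669720, p(95)=104651419, p(96)=118114304, p(97)=133230930, p(98)=150198136, p(99)=169229875, p(100)=190569292, p(101)=214481126, p(102)=241265379, p(103)=271248950, p(104)=304801365, p(105)=342325709, p(106)=384276336, p(107)=431149389, p(108)=483502844, p(109)=541946240, p(110)=607163746, p(111)=679903203, p(112)=761002156, p(113)=851376628, p(114)=952050665, p(115)=1064144451, p(116)=1188908248, p(117)=1327710076, p(118)=1482074143, p(119)=1653668665, p(120)=1844349560, p(121)=2056148051, p(122)=2291320912, p(123)=2552338241, p(124)=2841940500, p(125)=3163127352, p(126)=3519222692, p(127)=3913864295, p(128)=4351078600, p(129)=4835271870, p(130)=5371315400, p(131)=5964539504, p(132)=6620830889, p(133)=7346629512, p(134)=8149040695, p(135)=9035836076, p(136)=10015581680, p(137)=11097645016, p(138)=12292341831, p(139)=13610949895, p(140)=15065878135, p(141)=16670689208, p(142)=18440293320, p(143)=20390982757, p(144)=22540654445, p(145)=24908858009, p(146)=27517052599, p(147)=30388671978, p(148)=33549419497, p(149)=37027355200, p(150)=40853235313, p(151)=45060624582, p(152)=49686288421, p(153)=54770336324, p(154)=60356673280, p(155)=66493182097, p(156)=73232243759, p(157)=80630964769, p(158)=88751778802, p(159)=97662728555, p(160)=107438159466, p(161)=118159068427, p(162)=129913904637, p(163)=142798995930, p(164)=156919475295, p(165)=172389800255, p(166)=189334822579, p(167)=207890420102, p(168)=228204732751, p(169)=250438925115, p(170)=274768617130, p(171)=301384802048, p(172)=330495499613, p(173)=362326859895, p(174)=397125074750, p(175)=435157697830, p(176)=476715857290, p(177)=522115831195, p(178)=571701605655, p(179)=625846753120, p(180)=684957390936, p(181)=749474411781, p(182)=819876908323, p(183)=896684817527, p(184)=980462880430.
Final step: p(185) = p(184) + p(183) - p(180) - p(178) + p(173) + p(170) - p(163) - p(159) + p(150) + p(145) - p(134) - p(128) + p(115) + p(108) - p(93) - p(85) + p(68) + p(59) - p(40) - p(30) + p(9)
= 980462880430 + 896684817527 - 684957390936 - 571701605655 + 362326859895 + 274768617130 - 142798995930 - 97662728555 + 40853235313 + 24908858009 - 8149040695 - 4351078600 + 1064144451 + 483502844 - 82010177 - 30167357 + 3087735 + 831820 - 37338 - 5604 + 30
= 1071823774337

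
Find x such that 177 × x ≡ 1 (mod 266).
263

gcd(177, 266) = 1, so the inverse exists.
Extended Euclidean algorithm on (266, 177):
266 = 1 × 177 + 89  ⟹  89 = (1)·266 + (-1)·177
177 = 1 × 89 + 88  ⟹  88 = (-1)·266 + (2)·177
89 = 1 × 88 + 1  ⟹  1 = (2)·266 + (-3)·177
So (-3)·177 ≡ 1 (mod 266), i.e. 177^(-1) ≡ -3 ≡ 263 (mod 266).
Check: 177 × 263 = 46551 ≡ 1 (mod 266)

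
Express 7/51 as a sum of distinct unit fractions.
1/8 + 1/82 + 1/16728

Greedy algorithm:
7/51: ceiling(51/7) = 8, use 1/8
5/408: ceiling(408/5) = 82, use 1/82
1/16728: ceiling(16728/1) = 16728, use 1/16728
Result: 7/51 = 1/8 + 1/82 + 1/16728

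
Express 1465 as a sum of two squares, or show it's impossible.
13² + 36² (a=13, b=36)

Factorization: 1465 = 5 × 293
By Fermat: n is sum of two squares iff every prime p ≡ 3 (mod 4) appears to even power.
All primes ≡ 3 (mod 4) appear to even power.
Search a = 0, 1, 2, … for 1465 - a² a perfect square: first hit at a = 13: 1465 - 169 = 1296 = 36².
1465 = 13² + 36² = 169 + 1296 ✓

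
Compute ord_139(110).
138

139 is prime, so ord(110) divides φ(139) = 138.
Divisors of 138: 1, 2, 3, 6, 23, 46, 69, 138.
Repeated squaring: 110^1 ≡ 110, 110^2 ≡ 7, 110^4 ≡ 49, 110^8 ≡ 38, 110^16 ≡ 54, 110^32 ≡ 136, 110^64 ≡ 9, 110^128 ≡ 81 (mod 139).
Test 110^d mod 139 for each divisor d in increasing order:
110^1 ≡ 110
110^2 ≡ 7
110^3 = 110^2·110^1 ≡ 75
110^6 = 110^4·110^2 ≡ 65
110^23 = 110^16·110^4·110^2·110^1 ≡ 97
110^46 = 110^32·110^8·110^4·110^2 ≡ 96
110^69 = 110^64·110^4·110^1 ≡ 138
110^138 = 110^128·110^8·110^2 ≡ 1  ← first divisor giving 1
The order is 138.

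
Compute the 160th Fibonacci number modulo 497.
91

Matrix identity: Q^n = [[F_(n+1), F_n], [F_n, F_(n-1)]] with Q = [[1,1],[1,0]].
n = 160 = 10100000₂. Square-and-multiply, entries mod 497:
Q^1 = [[1,1],[1,0]]
Q^2 = (Q^1)² = [[2,1],[1,1]]
Q^5 = (Q^2)²·Q = [[8,5],[5,3]]
Q^10 = (Q^5)² = [[89,55],[55,34]]
Q^20 = (Q^10)² = [[12,304],[304,205]]
Q^40 = (Q^20)² = [[118,364],[364,251]]
Q^80 = (Q^40)² = [[302,126],[126,176]]
Q^160 = (Q^80)² = [[225,91],[91,134]]
F_160 mod 497 = Q^160[0][1] = 91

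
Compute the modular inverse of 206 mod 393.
269

gcd(206, 393) = 1, so the inverse exists.
Extended Euclidean algorithm on (393, 206):
393 = 1 × 206 + 187  ⟹  187 = (1)·393 + (-1)·206
206 = 1 × 187 + 19  ⟹  19 = (-1)·393 + (2)·206
187 = 9 × 19 + 16  ⟹  16 = (10)·393 + (-19)·206
19 = 1 × 16 + 3  ⟹  3 = (-11)·393 + (21)·206
16 = 5 × 3 + 1  ⟹  1 = (65)·393 + (-124)·206
So (-124)·206 ≡ 1 (mod 393), i.e. 206^(-1) ≡ -124 ≡ 269 (mod 393).
Check: 206 × 269 = 55414 ≡ 1 (mod 393)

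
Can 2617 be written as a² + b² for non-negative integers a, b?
4² + 51² (a=4, b=51)

Factorization: 2617 = 2617
By Fermat: n is sum of two squares iff every prime p ≡ 3 (mod 4) appears to even power.
All primes ≡ 3 (mod 4) appear to even power.
Search a = 0, 1, 2, … for 2617 - a² a perfect square: first hit at a = 4: 2617 - 16 = 2601 = 51².
2617 = 4² + 51² = 16 + 2601 ✓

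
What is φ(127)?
126

127 = 127
φ(n) = n × ∏(1 - 1/p) for each prime p dividing n
φ(127) = 127 × (1 - 1/127) = 126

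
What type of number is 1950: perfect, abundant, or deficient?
abundant

Proper divisors of 1950: sum = 1 + 2 + 3 + 5 + 6 + 10 + 13 + 15 + ... + 325 + 390 + 650 + 975 (23 divisors) = 3258
Since 3258 > 1950, 1950 is abundant.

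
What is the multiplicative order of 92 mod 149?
148

149 is prime, so ord(92) divides φ(149) = 148.
Divisors of 148: 1, 2, 4, 37, 74, 148.
Repeated squaring: 92^1 ≡ 92, 92^2 ≡ 120, 92^4 ≡ 96, 92^8 ≡ 127, 92^16 ≡ 37, 92^32 ≡ 28, 92^64 ≡ 39, 92^128 ≡ 31 (mod 149).
Test 92^d mod 149 for each divisor d in increasing order:
92^1 ≡ 92
92^2 ≡ 120
92^4 ≡ 96
92^37 = 92^32·92^4·92^1 ≡ 105
92^74 = 92^64·92^8·92^2 ≡ 148
92^148 = 92^128·92^16·92^4 ≡ 1  ← first divisor giving 1
The order is 148.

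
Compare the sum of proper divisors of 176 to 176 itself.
abundant

Proper divisors of 176: sum = 1 + 2 + 4 + 8 + 11 + 16 + 22 + 44 + 88 = 196
Since 196 > 176, 176 is abundant.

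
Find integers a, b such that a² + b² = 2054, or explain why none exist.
Not possible

Factorization: 2054 = 2 × 13 × 79
By Fermat: n is sum of two squares iff every prime p ≡ 3 (mod 4) appears to even power.
Prime(s) ≡ 3 (mod 4) with odd exponent: [(79, 1)]
Therefore 2054 cannot be expressed as a² + b².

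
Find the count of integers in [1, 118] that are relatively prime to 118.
58

118 = 2 × 59
φ(n) = n × ∏(1 - 1/p) for each prime p dividing n
φ(118) = 118 × (1 - 1/2) × (1 - 1/59) = 58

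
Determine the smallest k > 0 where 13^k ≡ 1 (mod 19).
18

19 is prime, so ord(13) divides φ(19) = 18.
Divisors of 18: 1, 2, 3, 6, 9, 18.
Repeated squaring: 13^1 ≡ 13, 13^2 ≡ 17, 13^4 ≡ 4, 13^8 ≡ 16, 13^16 ≡ 9 (mod 19).
Test 13^d mod 19 for each divisor d in increasing order:
13^1 ≡ 13
13^2 ≡ 17
13^3 = 13^2·13^1 ≡ 12
13^6 = 13^4·13^2 ≡ 11
13^9 = 13^8·13^1 ≡ 18
13^18 = 13^16·13^2 ≡ 1  ← first divisor giving 1
The order is 18.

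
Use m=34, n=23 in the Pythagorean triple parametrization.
(627, 1564, 1685)

Euclid's formula: a = m² - n², b = 2mn, c = m² + n²
m = 34, n = 23
a = 34² - 23² = 1156 - 529 = 627
b = 2 × 34 × 23 = 1564
c = 34² + 23² = 1156 + 529 = 1685
Verification: 627² + 1564² = 393129 + 2446096 = 2839225 = 1685² ✓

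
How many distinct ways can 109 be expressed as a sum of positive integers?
541946240

p(n) counts ways to write n as a sum of positive integers (order ignored).
Euler's pentagonal recurrence: p(k) = p(k-1) + p(k-2) - p(k-5) - p(k-7) + p(k-12) + p(k-15) - ... (offsets j(3j∓1)/2, signs ++--, p(0)=1, p(<0)=0).
DP table for k = 0..108: p(0)=1, p(1)=1, p(2)=2, p(3)=3, p(4)=5, p(5)=7, p(6)=11, p(7)=15, p(8)=22, p(9)=30, p(10)=42, p(11)=56, p(12)=77, p(13)=101, p(14)=135, p(15)=176, p(16)=231, p(17)=297, p(18)=385, p(19)=490, p(20)=627, p(21)=792, p(22)=1002, p(23)=1255, p(24)=1575, p(25)=1958, p(26)=2436, p(27)=3010, p(28)=3718, p(29)=4565, p(30)=5604, p(31)=6842, p(32)=8349, p(33)=10143, p(34)=12310, p(35)=14883, p(36)=17977, p(37)=21637, p(38)=26015, p(39)=31185, p(40)=37338, p(41)=44583, p(42)=53174, p(43)=63261, p(44)=75175, p(45)=89134, p(46)=105558, p(47)=124754, p(48)=147273, p(49)=173525, p(50)=204226, p(51)=239943, p(52)=281589, p(53)=329931, p(54)=386155, p(55)=451276, p(56)=526823, p(57)=614154, p(58)=715220, p(59)=831820, p(60)=966467, p(61)=1121505, p(62)=1300156, p(63)=1505499, p(64)=1741630, p(65)=2012558, p(66)=2323520, p(67)=2679689, p(68)=3087735, p(69)=3554345, p(70)=4087968, p(71)=4697205, p(72)=5392783, p(73)=6185689, p(74)=7089500, p(75)=8118264, p(76)=9289091, p(77)=10619863, p(78)=12132164, p(79)=13848650, p(80)=15796476, p(81)=18004327, p(82)=20506255, p(83)=23338469, p(84)=26543660, p(85)=30167357, p(86)=34262962, p(87)=38887673, p(88)=44108109, p(89)=49995925, p(90)=56634173, p(91)=64112359, p(92)=72533807, p(93)=82010177, p(94)=92669720, p(95)=104651419, p(96)=118114304, p(97)=133230930, p(98)=150198136, p(99)=169229875, p(100)=190569292, p(101)=214481126, p(102)=241265379, p(103)=271248950, p(104)=304801365, p(105)=342325709, p(106)=384276336, p(107)=431149389, p(108)=483502844.
Final step: p(109) = p(108) + p(107) - p(104) - p(102) + p(97) + p(94) - p(87) - p(83) + p(74) + p(69) - p(58) - p(52) + p(39) + p(32) - p(17) - p(9)
= 483502844 + 431149389 - 304801365 - 241265379 + 133230930 + 92669720 - 38887673 - 23338469 + 7089500 + 3554345 - 715220 - 281589 + 31185 + 8349 - 297 - 30
= 541946240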